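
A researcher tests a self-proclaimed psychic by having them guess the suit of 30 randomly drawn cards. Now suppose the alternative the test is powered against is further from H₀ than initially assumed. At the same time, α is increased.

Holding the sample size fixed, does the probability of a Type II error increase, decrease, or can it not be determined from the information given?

The further the true parameter sits from the null value, the more of the Ha sampling distribution falls in the rejection region. With a larger α the critical value moves toward the center, so more of the Ha sampling distribution lies in the rejection region. Both changes push β in the same direction.

It decreases.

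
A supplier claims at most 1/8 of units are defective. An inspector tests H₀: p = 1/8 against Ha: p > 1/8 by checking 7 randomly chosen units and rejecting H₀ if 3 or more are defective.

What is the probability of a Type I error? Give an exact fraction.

Under H₀, K ~ Binomial(7, 1/8); the Type I error rate is P(K ≥ 3).
α = 1 − P(K ≤ 2) = 1 − 2000033/2097152 = 97119/2097152.

97119/2097152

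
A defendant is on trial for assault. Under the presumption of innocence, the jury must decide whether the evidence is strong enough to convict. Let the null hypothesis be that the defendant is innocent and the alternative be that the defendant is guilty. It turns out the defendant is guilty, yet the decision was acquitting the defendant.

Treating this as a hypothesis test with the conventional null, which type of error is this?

Type II error

'Acquitting the defendant' corresponds to failing to reject H₀.
H₀ was not rejected but H₀ is false — a Type II error (false negative).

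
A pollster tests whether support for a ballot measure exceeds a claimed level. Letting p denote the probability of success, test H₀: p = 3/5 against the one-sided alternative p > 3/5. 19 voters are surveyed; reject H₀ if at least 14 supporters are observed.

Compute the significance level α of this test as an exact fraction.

3107499742269/19073486328125

The Type I error probability is α = P(S ≥ 14) computed under H₀, where S ~ Binomial(19, 3/5).
Summing C(19,j)(3/5)^j(2/5)^{19−j} for j = 14,…,19 gives 3107499742269/19073486328125.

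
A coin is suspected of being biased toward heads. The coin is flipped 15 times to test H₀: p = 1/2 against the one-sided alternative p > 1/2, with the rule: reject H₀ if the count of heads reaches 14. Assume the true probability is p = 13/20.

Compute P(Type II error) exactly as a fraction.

16151694793243741949/16384000000000000000

Under the alternative p = 13/20, S ~ Binomial(15, 13/20); β is the probability the test does not reject, P(S < 14).
Summing C(15,j)·(13/20)^j·(7/20)^{15-j} for j = 0..13 gives 16151694793243741949/16384000000000000000.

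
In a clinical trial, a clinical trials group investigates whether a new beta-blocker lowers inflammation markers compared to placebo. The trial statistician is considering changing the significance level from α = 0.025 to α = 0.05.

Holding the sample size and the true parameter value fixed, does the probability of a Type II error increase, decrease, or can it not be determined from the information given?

A larger α widens the rejection region, so when the alternative is true more outcomes lead to rejection — failing to reject becomes less likely.

It decreases.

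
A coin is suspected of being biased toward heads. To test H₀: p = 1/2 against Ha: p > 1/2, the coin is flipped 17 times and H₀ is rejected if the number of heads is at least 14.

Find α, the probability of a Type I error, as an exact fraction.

417/65536

α = P(reject H₀ | H₀ true) = P(S ≥ 14 | p = 1/2), with S ~ Binomial(17, 1/2).
That's C(17,14) + C(17,15) + C(17,16) + C(17,17) over 2^17, i.e. (680 + 136 + 17 + 1)/131072 = 834/131072 = 417/65536.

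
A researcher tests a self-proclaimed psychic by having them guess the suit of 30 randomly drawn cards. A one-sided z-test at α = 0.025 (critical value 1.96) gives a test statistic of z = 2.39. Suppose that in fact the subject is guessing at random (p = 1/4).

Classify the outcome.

Type I error

The conventional null hypothesis is that the subject is guessing at random (p = 1/4).
Since z = 2.39 > z* = 1.96, H₀ is rejected.
H₀ is true (actually the subject is guessing at random (p = 1/4)).
Rejecting a true H₀ is a Type I error.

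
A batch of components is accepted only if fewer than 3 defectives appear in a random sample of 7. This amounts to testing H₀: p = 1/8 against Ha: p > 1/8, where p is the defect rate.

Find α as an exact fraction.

The significance level is the probability, assuming p = 1/8, of seeing 3 or more defectives in 7 draws.
Computing the lower-tail complement: 1 − 2000033/2097152 = 97119/2097152.

97119/2097152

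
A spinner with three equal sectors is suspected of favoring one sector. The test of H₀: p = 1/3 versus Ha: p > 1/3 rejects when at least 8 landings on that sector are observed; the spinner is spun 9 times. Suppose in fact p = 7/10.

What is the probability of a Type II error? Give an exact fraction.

401998383/500000000

Under the alternative p = 7/10, Y ~ Binomial(9, 7/10); β is the probability the test does not reject, P(Y < 8).
Equivalently, β = 1 − P(Y ≥ 8) = 401998383/500000000.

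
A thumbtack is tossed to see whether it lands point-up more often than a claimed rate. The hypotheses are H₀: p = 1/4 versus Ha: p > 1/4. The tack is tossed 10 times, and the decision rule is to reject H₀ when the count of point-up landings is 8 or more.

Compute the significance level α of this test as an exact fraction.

The Type I error probability is α = P(X ≥ 8) computed under H₀, where X ~ Binomial(10, 1/4).
Adding the binomial terms for j = 8 through 10 with p = 1/4 yields 109/262144.

109/262144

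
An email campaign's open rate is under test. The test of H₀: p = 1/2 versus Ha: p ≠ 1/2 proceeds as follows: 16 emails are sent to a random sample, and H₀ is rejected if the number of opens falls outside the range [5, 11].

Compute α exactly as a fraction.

2517/32768

Under H₀, K ~ Binomial(16, 1/2); α is the probability of landing in either tail, P(K ≤ 4) + P(K ≥ 12).
By symmetry, α = 2·P(K ≤ 4) = 2·(1 + 16 + 120 + 560 + 1820)/65536 = 5034/65536 = 2517/32768.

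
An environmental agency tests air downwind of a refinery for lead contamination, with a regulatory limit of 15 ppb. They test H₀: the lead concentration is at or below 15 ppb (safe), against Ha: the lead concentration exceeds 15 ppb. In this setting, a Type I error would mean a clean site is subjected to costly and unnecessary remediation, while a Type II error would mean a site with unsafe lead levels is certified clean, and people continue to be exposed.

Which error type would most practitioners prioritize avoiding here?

The Type II consequence (a site with unsafe lead levels is certified clean, and people continue to be exposed) is more severe than the Type I consequence (a clean site is subjected to costly and unnecessary remediation).

Type II error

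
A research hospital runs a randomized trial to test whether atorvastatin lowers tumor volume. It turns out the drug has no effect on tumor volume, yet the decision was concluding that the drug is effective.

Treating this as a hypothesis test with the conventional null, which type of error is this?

The null hypothesis here is that the drug has no effect on tumor volume.
'Concluding that the drug is effective' corresponds to rejecting H₀.
H₀ was rejected but H₀ is true — a Type I error (false positive).

Type I error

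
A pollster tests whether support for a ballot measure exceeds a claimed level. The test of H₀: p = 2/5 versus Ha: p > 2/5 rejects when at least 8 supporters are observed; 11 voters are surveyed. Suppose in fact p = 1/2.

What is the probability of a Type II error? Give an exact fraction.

β = P(fail to reject H₀ | Ha true) = P(K ≤ 7 | p = 1/2), K ~ Binomial(11, 1/2).
Summing C(11,j)·(1/2)^j·(1/2)^{11-j} for j = 0..7 gives 227/256.

227/256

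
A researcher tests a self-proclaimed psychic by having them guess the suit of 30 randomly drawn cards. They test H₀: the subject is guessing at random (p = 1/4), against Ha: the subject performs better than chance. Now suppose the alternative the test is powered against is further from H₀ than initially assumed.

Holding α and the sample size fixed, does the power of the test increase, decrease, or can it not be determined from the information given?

The further the true parameter sits from the null value, the more of the Ha sampling distribution falls in the rejection region.
Since power = 1 − β and β decreases, power increases.

It increases.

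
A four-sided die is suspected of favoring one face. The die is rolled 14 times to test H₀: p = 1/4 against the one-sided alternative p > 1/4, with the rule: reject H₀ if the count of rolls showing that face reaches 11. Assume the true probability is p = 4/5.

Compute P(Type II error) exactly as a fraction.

A Type II error is failing to reject when Ha holds: with p = 4/5, β = P(X ≤ 10).
Adding the binomial probabilities P(X=0)+…+P(X=10) at p = 4/5 gives 1842102761/6103515625.

1842102761/6103515625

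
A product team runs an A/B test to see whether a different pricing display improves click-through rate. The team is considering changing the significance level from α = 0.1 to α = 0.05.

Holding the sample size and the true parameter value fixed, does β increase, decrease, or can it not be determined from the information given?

It increases.

Tightening α shrinks the rejection region. When Ha holds, fewer sample outcomes clear the stricter threshold, so more fall in the acceptance region.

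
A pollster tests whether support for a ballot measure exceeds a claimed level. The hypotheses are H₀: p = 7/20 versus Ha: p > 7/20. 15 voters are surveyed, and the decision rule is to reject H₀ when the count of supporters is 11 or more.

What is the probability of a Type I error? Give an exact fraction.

α = P(reject H₀ | H₀ true) = P(Y ≥ 11 | p = 7/20), with Y ~ Binomial(15, 7/20).
P(Y ≥ 11) = Σ_{j=11}^{15} C(15,j)·(7/20)^j·(13/20)^{15-j} = 92780127412372743/32768000000000000000.

92780127412372743/32768000000000000000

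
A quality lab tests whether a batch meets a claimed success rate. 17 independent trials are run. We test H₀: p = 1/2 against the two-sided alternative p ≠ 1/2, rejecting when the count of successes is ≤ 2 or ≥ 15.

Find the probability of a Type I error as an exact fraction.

Under H₀, X ~ Binomial(17, 1/2); α is the probability of landing in either tail, P(X ≤ 2) + P(X ≥ 15).
The two tails are symmetric, so α = 2·(1 + 17 + 136)/2^17 = 308/131072 = 77/32768.

77/32768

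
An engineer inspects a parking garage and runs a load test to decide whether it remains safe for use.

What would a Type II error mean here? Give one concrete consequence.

With the conventional null hypothesis that the structure meets the required load capacity (safe):
A Type II error is failing to reject H₀ when H₀ is false.
Here that means keeping the structure open when actually the structure is structurally deficient.

A Type II error would mean concluding that the structure meets the required load capacity (safe) (or at least failing to establish that the structure is structurally deficient) when in fact the structure is structurally deficient. Consequence: a deficient structure remains in service and may fail under load.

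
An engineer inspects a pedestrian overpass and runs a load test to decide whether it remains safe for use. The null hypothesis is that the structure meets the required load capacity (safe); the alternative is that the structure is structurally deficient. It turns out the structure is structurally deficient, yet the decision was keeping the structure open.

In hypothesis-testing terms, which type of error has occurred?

Type II error

'Keeping the structure open' corresponds to failing to reject H₀.
H₀ was not rejected but H₀ is false — a Type II error (false negative).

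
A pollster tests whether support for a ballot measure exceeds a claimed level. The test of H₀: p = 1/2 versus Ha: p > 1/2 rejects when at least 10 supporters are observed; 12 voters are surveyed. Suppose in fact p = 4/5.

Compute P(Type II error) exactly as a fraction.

21565149/48828125

Under the alternative p = 4/5, Y ~ Binomial(12, 4/5); β is the probability the test does not reject, P(Y < 10).
Equivalently, β = 1 − P(Y ≥ 10) = 21565149/48828125.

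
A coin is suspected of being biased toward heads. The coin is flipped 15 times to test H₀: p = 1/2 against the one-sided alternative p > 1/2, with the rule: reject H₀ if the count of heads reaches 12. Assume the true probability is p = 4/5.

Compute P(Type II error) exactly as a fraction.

β = P(fail to reject H₀ | Ha true) = P(S ≤ 11 | p = 4/5), S ~ Binomial(15, 4/5).
Adding the binomial probabilities P(S=0)+…+P(S=11) at p = 4/5 gives 10737240461/30517578125.

10737240461/30517578125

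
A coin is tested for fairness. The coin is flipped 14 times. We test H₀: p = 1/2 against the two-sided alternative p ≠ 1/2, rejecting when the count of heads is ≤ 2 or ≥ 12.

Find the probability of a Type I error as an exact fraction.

53/4096

Under H₀, X ~ Binomial(14, 1/2); α is the probability of landing in either tail, P(X ≤ 2) + P(X ≥ 12).
Each tail has probability (1 + 14 + 91)/16384; doubling gives α = 212/16384 = 53/4096.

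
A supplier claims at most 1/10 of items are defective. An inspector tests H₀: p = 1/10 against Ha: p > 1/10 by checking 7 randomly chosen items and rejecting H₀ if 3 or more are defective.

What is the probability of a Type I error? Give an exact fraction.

51383/2000000

The significance level is the probability, assuming p = 1/10, of seeing 3 or more defectives in 7 draws.
α = 1 − P(K ≤ 2) = 1 − 1948617/2000000 = 51383/2000000.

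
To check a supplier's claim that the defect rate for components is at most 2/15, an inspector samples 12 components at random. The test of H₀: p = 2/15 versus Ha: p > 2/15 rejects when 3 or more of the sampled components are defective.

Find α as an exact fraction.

5408352292624/25949267578125

Under H₀, S ~ Binomial(12, 2/15); the Type I error rate is P(S ≥ 3).
Computing the lower-tail complement: 1 − 20540915285501/25949267578125 = 5408352292624/25949267578125.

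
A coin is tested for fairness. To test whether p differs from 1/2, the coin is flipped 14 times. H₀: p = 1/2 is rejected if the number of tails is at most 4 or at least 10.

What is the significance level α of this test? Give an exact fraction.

α = P(S ≤ 4 or S ≥ 10 | p = 1/2), S ~ Binomial(14, 1/2).
By symmetry, α = 2·P(S ≤ 4) = 2·(1 + 14 + 91 + 364 + 1001)/16384 = 2942/16384 = 1471/8192.

1471/8192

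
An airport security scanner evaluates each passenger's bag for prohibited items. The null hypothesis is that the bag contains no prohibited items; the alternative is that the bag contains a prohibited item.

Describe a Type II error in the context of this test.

A Type II error is failing to reject H₀ when H₀ is false.
Here that means letting the bag through when actually the bag contains a prohibited item.

A Type II error would mean concluding that the bag contains no prohibited items (or at least failing to establish that the bag contains a prohibited item) when in fact the bag contains a prohibited item.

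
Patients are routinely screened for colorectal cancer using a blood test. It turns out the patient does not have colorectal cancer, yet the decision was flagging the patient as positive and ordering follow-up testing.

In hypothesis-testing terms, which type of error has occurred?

The null hypothesis here is that the patient does not have colorectal cancer.
'Flagging the patient as positive and ordering follow-up testing' corresponds to rejecting H₀.
H₀ was rejected but H₀ is true — a Type I error (false positive).

Type I error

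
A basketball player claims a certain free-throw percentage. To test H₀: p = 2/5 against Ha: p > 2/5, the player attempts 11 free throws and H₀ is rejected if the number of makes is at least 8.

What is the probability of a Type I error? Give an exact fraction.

285952/9765625

The Type I error probability is α = P(S ≥ 8) computed under H₀, where S ~ Binomial(11, 2/5).
Adding the binomial terms for j = 8 through 11 with p = 2/5 yields 285952/9765625.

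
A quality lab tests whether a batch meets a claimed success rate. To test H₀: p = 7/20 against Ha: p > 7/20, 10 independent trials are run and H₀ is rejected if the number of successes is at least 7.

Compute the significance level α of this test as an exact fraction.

66622158071/2560000000000

Under H₀, S ~ Binomial(10, 7/20), and α = P(S ≥ 7).
Adding the binomial terms for j = 7 through 10 with p = 7/20 yields 66622158071/2560000000000.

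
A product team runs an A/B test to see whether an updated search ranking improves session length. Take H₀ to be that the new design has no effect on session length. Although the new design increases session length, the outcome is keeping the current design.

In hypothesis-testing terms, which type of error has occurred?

Type II error

'Keeping the current design' corresponds to failing to reject H₀.
H₀ was not rejected but H₀ is false — a Type II error (false negative).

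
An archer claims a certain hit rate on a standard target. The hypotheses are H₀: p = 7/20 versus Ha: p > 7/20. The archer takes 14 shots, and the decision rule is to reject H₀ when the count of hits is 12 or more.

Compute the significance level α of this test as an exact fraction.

α = P(reject H₀ | H₀ true) = P(X ≥ 12 | p = 7/20), with X ~ Binomial(14, 7/20).
Summing C(14,j)(7/20)^j(13/20)^{14−j} for j = 12,…,14 gives 115588589415551/819200000000000000.

115588589415551/819200000000000000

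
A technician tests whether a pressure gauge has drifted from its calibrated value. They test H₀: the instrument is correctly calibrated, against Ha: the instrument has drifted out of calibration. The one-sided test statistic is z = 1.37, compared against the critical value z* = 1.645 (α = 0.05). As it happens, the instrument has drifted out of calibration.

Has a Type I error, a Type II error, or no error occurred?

Type II error

Since z = 1.37 ≤ z* = 1.645, H₀ is not rejected.
H₀ is false (actually the instrument has drifted out of calibration).
Failing to reject a false H₀ is a Type II error.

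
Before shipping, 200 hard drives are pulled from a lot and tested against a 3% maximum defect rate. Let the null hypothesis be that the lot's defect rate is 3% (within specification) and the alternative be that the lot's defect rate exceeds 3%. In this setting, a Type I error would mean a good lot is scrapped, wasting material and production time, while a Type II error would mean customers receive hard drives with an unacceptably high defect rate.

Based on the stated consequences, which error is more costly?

Type II error

The Type II consequence (customers receive hard drives with an unacceptably high defect rate) is more severe than the Type I consequence (a good lot is scrapped, wasting material and production time).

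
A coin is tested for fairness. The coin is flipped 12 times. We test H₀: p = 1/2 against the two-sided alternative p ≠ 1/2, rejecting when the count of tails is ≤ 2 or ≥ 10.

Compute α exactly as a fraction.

Under H₀, Y ~ Binomial(12, 1/2); α is the probability of landing in either tail, P(Y ≤ 2) + P(Y ≥ 10).
The two tails are symmetric, so α = 2·(1 + 12 + 66)/2^12 = 158/4096 = 79/2048.

79/2048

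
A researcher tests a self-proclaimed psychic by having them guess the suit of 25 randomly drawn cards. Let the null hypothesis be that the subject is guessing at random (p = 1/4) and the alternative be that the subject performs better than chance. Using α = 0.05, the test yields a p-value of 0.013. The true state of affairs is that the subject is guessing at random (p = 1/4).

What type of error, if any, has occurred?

Type I error

Since p = 0.013 < α = 0.05, H₀ is rejected.
H₀ is true (actually the subject is guessing at random (p = 1/4)).
Rejecting a true H₀ is a Type I error.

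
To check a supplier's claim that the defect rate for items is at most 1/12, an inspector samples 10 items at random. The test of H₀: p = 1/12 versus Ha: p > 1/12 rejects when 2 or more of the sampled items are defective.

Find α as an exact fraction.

4133487571/20639121408

Under H₀, S ~ Binomial(10, 1/12); the Type I error rate is P(S ≥ 2).
Computing the lower-tail complement: 1 − 16505633837/20639121408 = 4133487571/20639121408.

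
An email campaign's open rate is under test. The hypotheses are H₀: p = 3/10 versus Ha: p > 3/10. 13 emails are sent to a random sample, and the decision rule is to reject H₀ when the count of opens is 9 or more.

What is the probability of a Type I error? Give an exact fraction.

8061940287/2000000000000

The Type I error probability is α = P(S ≥ 9) computed under H₀, where S ~ Binomial(13, 3/10).
Adding the binomial terms for j = 9 through 13 with p = 3/10 yields 8061940287/2000000000000.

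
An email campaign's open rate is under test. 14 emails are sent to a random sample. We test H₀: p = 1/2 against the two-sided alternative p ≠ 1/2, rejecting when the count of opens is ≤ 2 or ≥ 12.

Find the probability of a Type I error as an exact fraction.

53/4096

The significance level is the null-hypothesis probability of the rejection region {≤2} ∪ {≥12}.
The two tails are symmetric, so α = 2·(1 + 14 + 91)/2^14 = 212/16384 = 53/4096.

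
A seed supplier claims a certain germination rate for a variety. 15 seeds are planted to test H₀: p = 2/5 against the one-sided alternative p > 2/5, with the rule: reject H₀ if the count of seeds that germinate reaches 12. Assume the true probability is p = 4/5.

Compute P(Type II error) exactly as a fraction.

β = P(fail to reject H₀ | Ha true) = P(X ≤ 11 | p = 4/5), X ~ Binomial(15, 4/5).
Equivalently, β = 1 − P(X ≥ 12) = 10737240461/30517578125.

10737240461/30517578125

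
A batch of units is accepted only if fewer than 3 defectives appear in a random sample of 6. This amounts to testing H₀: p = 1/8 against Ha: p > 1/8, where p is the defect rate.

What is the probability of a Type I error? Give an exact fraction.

The significance level is the probability, assuming p = 1/8, of seeing 3 or more defectives in 6 draws.
Via the complement, α = 1 − Σ_{j=0}^{2} C(6,j)(1/8)^j(7/8)^{6-j} = 3819/131072.

3819/131072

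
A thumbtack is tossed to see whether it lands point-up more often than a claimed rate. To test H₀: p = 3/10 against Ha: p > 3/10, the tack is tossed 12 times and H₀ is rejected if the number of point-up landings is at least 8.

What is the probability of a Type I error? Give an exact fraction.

948937113/100000000000

Under H₀, X ~ Binomial(12, 3/10), and α = P(X ≥ 8).
Summing C(12,j)(3/10)^j(7/10)^{12−j} for j = 8,…,12 gives 948937113/100000000000.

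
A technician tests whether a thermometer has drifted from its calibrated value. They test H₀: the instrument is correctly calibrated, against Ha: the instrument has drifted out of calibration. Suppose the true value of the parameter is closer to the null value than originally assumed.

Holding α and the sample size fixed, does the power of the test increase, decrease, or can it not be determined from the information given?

It decreases.

A smaller true effect puts the Ha sampling distribution closer to H₀, so more of it falls in the non-rejection region.
Since power = 1 − β and β increases, power decreases.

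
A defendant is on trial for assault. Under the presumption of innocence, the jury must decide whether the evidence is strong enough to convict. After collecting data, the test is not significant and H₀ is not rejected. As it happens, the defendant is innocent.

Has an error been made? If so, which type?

The conventional null hypothesis here is that the defendant is innocent.
The test retained a true H₀ — the decision matches the true state.

No error (correct decision).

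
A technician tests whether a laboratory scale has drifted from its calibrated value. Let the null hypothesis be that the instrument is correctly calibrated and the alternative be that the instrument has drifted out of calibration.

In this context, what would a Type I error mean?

A Type I error would mean concluding that the instrument has drifted out of calibration when in fact the instrument is correctly calibrated.

A Type I error is rejecting H₀ when H₀ is true.
Here that means pulling the instrument for recalibration when actually the instrument is correctly calibrated.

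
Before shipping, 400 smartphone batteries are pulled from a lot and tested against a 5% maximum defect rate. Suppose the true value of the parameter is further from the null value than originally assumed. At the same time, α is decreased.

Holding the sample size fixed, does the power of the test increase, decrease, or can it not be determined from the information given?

The first change alone would make β decrease; the second alone would make β increase. Which effect dominates depends on the magnitudes, which are not given.
Since power = 1 − β, the effect on power is likewise indeterminate.

Cannot be determined from the information given.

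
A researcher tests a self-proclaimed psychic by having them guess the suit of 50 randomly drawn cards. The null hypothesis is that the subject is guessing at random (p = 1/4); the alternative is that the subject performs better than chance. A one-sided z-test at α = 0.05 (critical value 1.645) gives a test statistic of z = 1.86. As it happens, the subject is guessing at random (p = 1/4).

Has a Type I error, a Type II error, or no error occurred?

Since z = 1.86 > z* = 1.645, H₀ is rejected.
H₀ is true (actually the subject is guessing at random (p = 1/4)).
Rejecting a true H₀ is a Type I error.

Type I error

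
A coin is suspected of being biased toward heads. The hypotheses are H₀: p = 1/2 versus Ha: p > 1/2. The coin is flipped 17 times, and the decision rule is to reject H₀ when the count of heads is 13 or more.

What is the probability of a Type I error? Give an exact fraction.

The Type I error probability is α = P(K ≥ 13) computed under H₀, where K ~ Binomial(17, 1/2).
Summing the upper tail: (2380 + 680 + 136 + 17 + 1) / 2^17 = 3214/131072 = 1607/65536.

1607/65536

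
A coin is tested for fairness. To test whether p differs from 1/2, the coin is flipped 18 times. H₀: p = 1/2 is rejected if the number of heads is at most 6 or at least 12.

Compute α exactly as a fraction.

7795/32768

Under H₀, S ~ Binomial(18, 1/2); α is the probability of landing in either tail, P(S ≤ 6) + P(S ≥ 12).
By symmetry, α = 2·P(S ≤ 6) = 2·(1 + 18 + 153 + 816 + 3060 + 8568 + 18564)/262144 = 62360/262144 = 7795/32768.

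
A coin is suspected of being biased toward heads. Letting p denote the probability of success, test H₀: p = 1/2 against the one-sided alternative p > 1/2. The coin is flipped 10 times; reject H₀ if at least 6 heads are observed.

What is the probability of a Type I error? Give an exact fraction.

α = P(reject H₀ | H₀ true) = P(K ≥ 6 | p = 1/2), with K ~ Binomial(10, 1/2).
Summing the upper tail: (210 + 120 + 45 + 10 + 1) / 2^10 = 386/1024 = 193/512.

193/512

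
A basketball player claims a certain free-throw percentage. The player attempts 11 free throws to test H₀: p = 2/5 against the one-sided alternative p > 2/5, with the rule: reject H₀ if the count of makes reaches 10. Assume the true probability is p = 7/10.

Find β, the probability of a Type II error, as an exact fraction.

2217524751/2500000000

β = P(fail to reject H₀ | Ha true) = P(S ≤ 9 | p = 7/10), S ~ Binomial(11, 7/10).
Summing C(11,j)·(7/10)^j·(3/10)^{11-j} for j = 0..9 gives 2217524751/2500000000.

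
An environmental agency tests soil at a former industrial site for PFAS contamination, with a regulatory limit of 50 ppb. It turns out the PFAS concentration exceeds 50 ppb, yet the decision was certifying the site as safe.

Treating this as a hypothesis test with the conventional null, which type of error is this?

The null hypothesis here is that the PFAS concentration is at or below 50 ppb (safe).
'Certifying the site as safe' corresponds to failing to reject H₀.
H₀ was not rejected but H₀ is false — a Type II error (false negative).

Type II error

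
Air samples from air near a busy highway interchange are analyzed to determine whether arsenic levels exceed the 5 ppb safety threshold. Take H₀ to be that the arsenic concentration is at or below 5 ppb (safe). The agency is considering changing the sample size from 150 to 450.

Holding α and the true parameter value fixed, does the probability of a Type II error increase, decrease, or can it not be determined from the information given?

It decreases.

Increasing n separates the H₀ and Ha sampling distributions, so under Ha fewer outcomes land in the acceptance region.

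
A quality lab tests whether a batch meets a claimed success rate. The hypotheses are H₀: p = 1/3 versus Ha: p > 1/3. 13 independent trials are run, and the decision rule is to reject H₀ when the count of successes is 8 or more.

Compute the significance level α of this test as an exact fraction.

6139/177147

The Type I error probability is α = P(S ≥ 8) computed under H₀, where S ~ Binomial(13, 1/3).
Adding the binomial terms for j = 8 through 13 with p = 1/3 yields 6139/177147.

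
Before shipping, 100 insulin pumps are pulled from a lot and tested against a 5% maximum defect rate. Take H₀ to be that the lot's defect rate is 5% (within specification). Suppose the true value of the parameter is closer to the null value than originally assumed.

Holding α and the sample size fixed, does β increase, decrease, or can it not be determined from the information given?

It increases.

A smaller departure from H₀ means the test statistic under Ha is distributed closer to where it would be under H₀; rejection becomes less likely.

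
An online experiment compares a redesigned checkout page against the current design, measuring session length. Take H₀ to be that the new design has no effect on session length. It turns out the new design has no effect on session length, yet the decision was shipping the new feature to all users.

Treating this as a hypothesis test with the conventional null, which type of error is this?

'Shipping the new feature to all users' corresponds to rejecting H₀.
H₀ was rejected but H₀ is true — a Type I error (false positive).

Type I error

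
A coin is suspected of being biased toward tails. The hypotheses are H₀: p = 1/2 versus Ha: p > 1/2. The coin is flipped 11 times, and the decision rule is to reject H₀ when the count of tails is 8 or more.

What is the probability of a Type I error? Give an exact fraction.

29/256

The Type I error probability is α = P(K ≥ 8) computed under H₀, where K ~ Binomial(11, 1/2).
That's C(11,8) + C(11,9) + C(11,10) + C(11,11) over 2^11, i.e. (165 + 55 + 11 + 1)/2048 = 232/2048 = 29/256.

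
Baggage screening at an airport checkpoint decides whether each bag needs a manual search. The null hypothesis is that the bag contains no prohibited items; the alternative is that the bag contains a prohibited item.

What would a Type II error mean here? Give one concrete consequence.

A Type II error would mean concluding that the bag contains no prohibited items (or at least failing to establish that the bag contains a prohibited item) when in fact the bag contains a prohibited item. Consequence: a prohibited item passes through security undetected.

A Type II error is failing to reject H₀ when H₀ is false.
Here that means letting the bag through when actually the bag contains a prohibited item.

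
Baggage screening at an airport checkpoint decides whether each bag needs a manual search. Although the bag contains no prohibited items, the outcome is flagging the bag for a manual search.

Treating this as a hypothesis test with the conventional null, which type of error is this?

Type I error

The null hypothesis here is that the bag contains no prohibited items.
'Flagging the bag for a manual search' corresponds to rejecting H₀.
H₀ was rejected but H₀ is true — a Type I error (false positive).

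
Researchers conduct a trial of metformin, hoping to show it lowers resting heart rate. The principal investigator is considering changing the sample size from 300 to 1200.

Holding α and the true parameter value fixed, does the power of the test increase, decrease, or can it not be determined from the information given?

It increases.

Increasing n separates the H₀ and Ha sampling distributions, so under Ha fewer outcomes land in the acceptance region.
Since power = 1 − β and β decreases, power increases.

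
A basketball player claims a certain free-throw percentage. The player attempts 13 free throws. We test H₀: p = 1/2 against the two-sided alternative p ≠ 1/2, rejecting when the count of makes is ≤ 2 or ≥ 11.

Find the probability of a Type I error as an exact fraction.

The significance level is the null-hypothesis probability of the rejection region {≤2} ∪ {≥11}.
The two tails are symmetric, so α = 2·(1 + 13 + 78)/2^13 = 184/8192 = 23/1024.

23/1024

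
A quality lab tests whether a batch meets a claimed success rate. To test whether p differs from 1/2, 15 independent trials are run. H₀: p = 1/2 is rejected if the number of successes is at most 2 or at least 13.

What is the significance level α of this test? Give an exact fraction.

121/16384

Under H₀, S ~ Binomial(15, 1/2); α is the probability of landing in either tail, P(S ≤ 2) + P(S ≥ 13).
By symmetry, α = 2·P(S ≤ 2) = 2·(1 + 15 + 105)/32768 = 242/32768 = 121/16384.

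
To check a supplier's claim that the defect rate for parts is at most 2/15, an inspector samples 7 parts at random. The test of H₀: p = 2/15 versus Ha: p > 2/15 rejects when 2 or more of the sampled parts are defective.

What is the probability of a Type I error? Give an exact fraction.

Under H₀, S ~ Binomial(7, 2/15); the Type I error rate is P(S ≥ 2).
Computing the lower-tail complement: 1 − 4826809/6328125 = 1501316/6328125.

1501316/6328125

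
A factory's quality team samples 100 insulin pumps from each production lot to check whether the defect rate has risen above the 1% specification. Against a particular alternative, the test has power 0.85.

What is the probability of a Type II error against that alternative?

0.15

Power = 1 − β, so β = 1 − 0.85 = 0.15.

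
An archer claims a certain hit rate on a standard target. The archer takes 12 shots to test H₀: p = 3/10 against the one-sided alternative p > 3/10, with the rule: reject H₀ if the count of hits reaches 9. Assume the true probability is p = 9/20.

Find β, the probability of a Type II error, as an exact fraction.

Under the alternative p = 9/20, K ~ Binomial(12, 9/20); β is the probability the test does not reject, P(K < 9).
Equivalently, β = 1 − P(K ≥ 9) = 790057068555953/819200000000000.

790057068555953/819200000000000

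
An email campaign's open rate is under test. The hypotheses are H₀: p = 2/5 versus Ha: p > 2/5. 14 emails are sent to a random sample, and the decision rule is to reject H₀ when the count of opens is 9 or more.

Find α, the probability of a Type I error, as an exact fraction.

355950592/6103515625

The Type I error probability is α = P(S ≥ 9) computed under H₀, where S ~ Binomial(14, 2/5).
Summing C(14,j)(2/5)^j(3/5)^{14−j} for j = 9,…,14 gives 355950592/6103515625.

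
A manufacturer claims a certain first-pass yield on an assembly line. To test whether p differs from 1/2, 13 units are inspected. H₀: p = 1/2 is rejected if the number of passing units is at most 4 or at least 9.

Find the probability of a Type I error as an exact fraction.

α = P(X ≤ 4 or X ≥ 9 | p = 1/2), X ~ Binomial(13, 1/2).
By symmetry, α = 2·P(X ≤ 4) = 2·(1 + 13 + 78 + 286 + 715)/8192 = 2186/8192 = 1093/4096.

1093/4096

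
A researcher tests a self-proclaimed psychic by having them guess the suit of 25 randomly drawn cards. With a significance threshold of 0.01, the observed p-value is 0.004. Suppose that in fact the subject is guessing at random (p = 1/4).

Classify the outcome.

Type I error

The conventional null hypothesis is that the subject is guessing at random (p = 1/4).
Since p = 0.004 < α = 0.01, H₀ is rejected.
H₀ is true (actually the subject is guessing at random (p = 1/4)).
Rejecting a true H₀ is a Type I error.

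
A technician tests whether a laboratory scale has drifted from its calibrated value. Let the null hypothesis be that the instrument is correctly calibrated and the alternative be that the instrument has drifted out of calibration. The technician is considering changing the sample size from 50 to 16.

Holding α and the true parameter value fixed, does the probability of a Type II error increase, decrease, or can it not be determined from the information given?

It increases.

Reducing n widens both sampling distributions, so the test has less ability to distinguish Ha from H₀.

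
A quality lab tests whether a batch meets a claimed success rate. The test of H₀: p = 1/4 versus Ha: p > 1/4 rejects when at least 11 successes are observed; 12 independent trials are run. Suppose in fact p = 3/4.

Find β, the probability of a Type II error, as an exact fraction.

14120011/16777216

β = P(fail to reject H₀ | Ha true) = P(K ≤ 10 | p = 3/4), K ~ Binomial(12, 3/4).
Adding the binomial probabilities P(K=0)+…+P(K=10) at p = 3/4 gives 14120011/16777216.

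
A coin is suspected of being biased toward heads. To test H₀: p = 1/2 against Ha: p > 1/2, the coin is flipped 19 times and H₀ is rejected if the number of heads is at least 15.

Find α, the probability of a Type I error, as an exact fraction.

1259/131072

α = P(reject H₀ | H₀ true) = P(Y ≥ 15 | p = 1/2), with Y ~ Binomial(19, 1/2).
That's C(19,15) + C(19,16) + C(19,17) + C(19,18) + C(19,19) over 2^19, i.e. (3876 + 969 + 171 + 19 + 1)/524288 = 5036/524288 = 1259/131072.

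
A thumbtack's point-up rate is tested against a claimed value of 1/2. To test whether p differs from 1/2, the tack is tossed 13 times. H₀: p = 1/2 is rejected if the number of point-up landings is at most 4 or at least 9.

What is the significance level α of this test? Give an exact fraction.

The significance level is the null-hypothesis probability of the rejection region {≤4} ∪ {≥9}.
The two tails are symmetric, so α = 2·(1 + 13 + 78 + 286 + 715)/2^13 = 2186/8192 = 1093/4096.

1093/4096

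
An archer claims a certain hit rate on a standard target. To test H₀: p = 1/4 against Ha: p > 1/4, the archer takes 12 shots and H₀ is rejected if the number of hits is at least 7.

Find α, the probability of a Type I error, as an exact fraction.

Under H₀, S ~ Binomial(12, 1/4), and α = P(S ≥ 7).
P(S ≥ 7) = Σ_{j=7}^{12} C(12,j)·(1/4)^j·(3/4)^{12-j} = 119561/8388608.

119561/8388608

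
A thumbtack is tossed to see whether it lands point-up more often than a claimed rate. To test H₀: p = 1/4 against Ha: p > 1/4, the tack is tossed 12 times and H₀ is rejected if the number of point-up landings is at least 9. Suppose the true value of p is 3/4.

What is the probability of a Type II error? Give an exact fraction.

A Type II error is failing to reject when Ha holds: with p = 3/4, β = P(Y ≤ 8).
Adding the binomial probabilities P(Y=0)+…+P(Y=8) at p = 3/4 gives 5892517/16777216.

5892517/16777216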